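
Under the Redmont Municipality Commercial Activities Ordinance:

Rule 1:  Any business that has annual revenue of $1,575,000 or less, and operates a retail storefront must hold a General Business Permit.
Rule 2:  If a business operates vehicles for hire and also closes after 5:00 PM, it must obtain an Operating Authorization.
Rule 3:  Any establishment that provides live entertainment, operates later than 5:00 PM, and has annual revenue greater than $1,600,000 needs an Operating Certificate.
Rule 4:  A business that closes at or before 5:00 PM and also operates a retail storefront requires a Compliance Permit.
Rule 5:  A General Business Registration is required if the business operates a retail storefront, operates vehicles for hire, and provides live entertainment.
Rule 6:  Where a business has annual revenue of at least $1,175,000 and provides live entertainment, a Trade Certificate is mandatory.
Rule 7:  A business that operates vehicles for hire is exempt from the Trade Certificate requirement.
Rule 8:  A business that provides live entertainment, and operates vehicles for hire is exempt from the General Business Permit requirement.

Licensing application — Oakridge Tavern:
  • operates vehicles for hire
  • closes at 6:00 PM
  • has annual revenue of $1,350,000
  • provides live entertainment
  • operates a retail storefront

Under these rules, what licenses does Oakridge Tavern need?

General Business Registration, Operating Authorization

Rule 1: revenue $1,350,000 ≤ $1,575,000; operates a retail storefront → General Business Permit required.
Rule 2: operates vehicles for hire; closes 6:00 PM, after 5:00 PM → Operating Authorization required.
Rule 3: provides live entertainment; closes 6:00 PM, after 5:00 PM; revenue $1,350,000 ≤ $1,600,000 → Operating Certificate not required.
Rule 4: closes 6:00 PM, after 5:00 PM; operates a retail storefront → Compliance Permit not required.
Rule 5: operates a retail storefront; operates vehicles for hire; provides live entertainment → General Business Registration required.
Rule 6: revenue $1,350,000 ≥ $1,175,000; provides live entertainment → Trade Certificate required.
Rule 7: operates vehicles for hire → exempt from Trade Certificate.
Rule 8: provides live entertainment; operates vehicles for hire → exempt from General Business Permit.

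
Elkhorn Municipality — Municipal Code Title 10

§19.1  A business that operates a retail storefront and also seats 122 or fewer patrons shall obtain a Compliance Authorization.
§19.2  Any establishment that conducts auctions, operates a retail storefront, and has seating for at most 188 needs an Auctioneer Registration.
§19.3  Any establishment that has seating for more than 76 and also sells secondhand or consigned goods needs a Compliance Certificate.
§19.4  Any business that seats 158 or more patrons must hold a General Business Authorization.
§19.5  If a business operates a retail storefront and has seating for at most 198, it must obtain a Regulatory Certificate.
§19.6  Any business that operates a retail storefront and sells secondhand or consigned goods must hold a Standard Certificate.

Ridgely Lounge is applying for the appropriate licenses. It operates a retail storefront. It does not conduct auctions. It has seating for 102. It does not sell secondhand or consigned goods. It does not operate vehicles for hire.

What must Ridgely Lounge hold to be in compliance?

Compliance Authorization, Regulatory Certificate

§19.1 operates a retail storefront; seating 102 ≤ 122 → Compliance Authorization required.
§19.2 does not conduct auctions; operates a retail storefront; seating 102 ≤ 188 → Auctioneer Registration not required.
§19.3 seating 102 > 76; does not sell secondhand or consigned goods → Compliance Certificate not required.
§19.4 seating 102 < 158 → General Business Authorization not required.
§19.5 operates a retail storefront; seating 102 ≤ 198 → Regulatory Certificate required.
§19.6 operates a retail storefront; does not sell secondhand or consigned goods → Standard Certificate not required.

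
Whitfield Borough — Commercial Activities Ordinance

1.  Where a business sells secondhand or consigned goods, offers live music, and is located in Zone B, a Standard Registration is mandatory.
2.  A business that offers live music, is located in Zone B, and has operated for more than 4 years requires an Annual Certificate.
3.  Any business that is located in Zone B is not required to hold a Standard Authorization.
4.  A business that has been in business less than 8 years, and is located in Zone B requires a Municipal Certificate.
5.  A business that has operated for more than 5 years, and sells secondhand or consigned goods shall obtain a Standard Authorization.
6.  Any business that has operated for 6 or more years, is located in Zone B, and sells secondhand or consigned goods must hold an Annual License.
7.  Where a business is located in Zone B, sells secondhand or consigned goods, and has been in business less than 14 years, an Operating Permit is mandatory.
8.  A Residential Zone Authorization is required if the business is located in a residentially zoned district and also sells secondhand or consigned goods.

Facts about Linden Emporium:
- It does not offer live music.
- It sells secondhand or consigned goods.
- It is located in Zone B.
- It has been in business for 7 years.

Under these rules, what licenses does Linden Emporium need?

1. sells secondhand or consigned goods; does not offer live music; is located in Zone B → Standard Registration not required.
2. does not offer live music; is located in Zone B; years in business 7 > 4 → Annual Certificate not required.
3. is located in Zone B → exempt from Standard Authorization.
4. years in business 7 < 8; is located in Zone B → Municipal Certificate required.
5. years in business 7 > 5; sells secondhand or consigned goods → Standard Authorization required.
6. years in business 7 ≥ 6; is located in Zone B; sells secondhand or consigned goods → Annual License required.
7. is located in Zone B; sells secondhand or consigned goods; years in business 7 < 14 → Operating Permit required.
8. is located in Zone B (not: is located in a residentially zoned district); sells secondhand or consigned goods → Residential Zone Authorization not required.

Annual License, Municipal Certificate, Operating Permit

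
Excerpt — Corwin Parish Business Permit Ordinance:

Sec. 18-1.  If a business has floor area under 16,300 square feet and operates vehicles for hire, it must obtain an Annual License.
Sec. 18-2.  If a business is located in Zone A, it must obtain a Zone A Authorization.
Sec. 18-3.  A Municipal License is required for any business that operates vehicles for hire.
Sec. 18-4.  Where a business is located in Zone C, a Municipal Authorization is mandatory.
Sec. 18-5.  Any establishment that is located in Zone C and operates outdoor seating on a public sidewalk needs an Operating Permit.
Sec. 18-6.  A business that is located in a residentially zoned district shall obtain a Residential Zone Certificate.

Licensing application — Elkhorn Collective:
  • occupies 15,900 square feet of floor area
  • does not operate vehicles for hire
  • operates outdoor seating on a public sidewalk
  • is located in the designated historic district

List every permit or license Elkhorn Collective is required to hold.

Sec. 18-1. floor area 15,900 square feet < 16,300 square feet; does not operate vehicles for hire → Annual License not required.
Sec. 18-2. is located in the designated historic district (not: is located in Zone A) → Zone A Authorization not required.
Sec. 18-3. does not operate vehicles for hire → Municipal License not required.
Sec. 18-4. is located in the designated historic district (not: is located in Zone C) → Municipal Authorization not required.
Sec. 18-5. is located in the designated historic district (not: is located in Zone C); operates outdoor seating on a public sidewalk → Operating Permit not required.
Sec. 18-6. is located in the designated historic district (not: is located in a residentially zoned district) → Residential Zone Certificate not required.

None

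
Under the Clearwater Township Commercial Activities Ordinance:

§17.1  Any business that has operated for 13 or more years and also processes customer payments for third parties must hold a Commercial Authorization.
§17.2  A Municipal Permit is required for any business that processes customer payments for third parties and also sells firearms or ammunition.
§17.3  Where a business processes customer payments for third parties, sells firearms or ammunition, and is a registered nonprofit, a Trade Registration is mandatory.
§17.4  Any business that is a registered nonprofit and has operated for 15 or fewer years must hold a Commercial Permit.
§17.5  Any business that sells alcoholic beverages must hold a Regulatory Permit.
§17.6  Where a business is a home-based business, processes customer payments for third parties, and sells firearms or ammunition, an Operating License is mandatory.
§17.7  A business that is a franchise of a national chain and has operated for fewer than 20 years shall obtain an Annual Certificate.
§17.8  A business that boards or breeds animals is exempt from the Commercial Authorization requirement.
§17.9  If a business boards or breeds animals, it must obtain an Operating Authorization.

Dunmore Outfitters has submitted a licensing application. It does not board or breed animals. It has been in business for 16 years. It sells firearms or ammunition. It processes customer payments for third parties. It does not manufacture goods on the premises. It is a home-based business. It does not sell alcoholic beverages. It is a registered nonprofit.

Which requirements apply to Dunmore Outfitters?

Commercial Authorization, Municipal Permit, Operating License, Trade Registration

§17.1 years in business 16 ≥ 13; processes customer payments for third parties → Commercial Authorization required.
§17.2 processes customer payments for third parties; sells firearms or ammunition → Municipal Permit required.
§17.3 processes customer payments for third parties; sells firearms or ammunition; is a registered nonprofit → Trade Registration required.
§17.4 is a registered nonprofit; years in business 16 > 15 → Commercial Permit not required.
§17.5 does not sell alcoholic beverages → Regulatory Permit not required.
§17.6 is a home-based business; processes customer payments for third parties; sells firearms or ammunition → Operating License required.
§17.7 is a registered nonprofit (not: is a franchise of a national chain); years in business 16 < 20 → Annual Certificate not required.
§17.8 does not board or breed animals → Commercial Authorization exemption does not apply.
§17.9 does not board or breed animals → Operating Authorization not required.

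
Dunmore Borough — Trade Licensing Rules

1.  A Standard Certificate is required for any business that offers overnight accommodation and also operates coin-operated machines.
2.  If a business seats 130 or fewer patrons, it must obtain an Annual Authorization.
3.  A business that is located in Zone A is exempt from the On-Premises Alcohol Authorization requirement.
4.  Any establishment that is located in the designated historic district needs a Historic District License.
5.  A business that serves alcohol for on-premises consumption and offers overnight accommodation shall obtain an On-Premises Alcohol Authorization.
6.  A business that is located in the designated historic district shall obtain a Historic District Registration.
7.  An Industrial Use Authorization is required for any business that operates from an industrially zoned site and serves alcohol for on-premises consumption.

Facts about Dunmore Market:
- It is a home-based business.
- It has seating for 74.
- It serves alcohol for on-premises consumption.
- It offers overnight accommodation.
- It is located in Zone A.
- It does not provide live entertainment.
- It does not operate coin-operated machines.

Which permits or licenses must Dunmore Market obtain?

Annual Authorization

1. offers overnight accommodation; does not operate coin-operated machines → Standard Certificate not required.
2. seating 74 ≤ 130 → Annual Authorization required.
3. is located in Zone A → exempt from On-Premises Alcohol Authorization.
4. is located in Zone A (not: is located in the designated historic district) → Historic District License not required.
5. serves alcohol for on-premises consumption; offers overnight accommodation → On-Premises Alcohol Authorization required.
6. is located in Zone A (not: is located in the designated historic district) → Historic District Registration not required.
7. is a home-based business (not: operates from an industrially zoned site); serves alcohol for on-premises consumption → Industrial Use Authorization not required.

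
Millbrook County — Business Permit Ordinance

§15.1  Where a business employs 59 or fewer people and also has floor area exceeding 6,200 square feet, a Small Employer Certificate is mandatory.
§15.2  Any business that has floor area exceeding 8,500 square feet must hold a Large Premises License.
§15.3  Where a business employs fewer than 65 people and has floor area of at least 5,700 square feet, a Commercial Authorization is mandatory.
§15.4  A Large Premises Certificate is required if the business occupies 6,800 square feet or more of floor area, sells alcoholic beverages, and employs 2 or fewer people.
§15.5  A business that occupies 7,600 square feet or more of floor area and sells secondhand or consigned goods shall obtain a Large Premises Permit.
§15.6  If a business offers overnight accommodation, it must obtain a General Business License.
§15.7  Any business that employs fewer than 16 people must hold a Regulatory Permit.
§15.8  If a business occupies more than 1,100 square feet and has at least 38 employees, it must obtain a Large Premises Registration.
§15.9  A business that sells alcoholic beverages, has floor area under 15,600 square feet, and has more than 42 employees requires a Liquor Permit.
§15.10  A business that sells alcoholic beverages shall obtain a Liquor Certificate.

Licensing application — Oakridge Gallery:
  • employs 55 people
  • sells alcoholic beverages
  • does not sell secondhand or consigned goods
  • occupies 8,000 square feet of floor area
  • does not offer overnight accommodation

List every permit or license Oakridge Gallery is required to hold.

Commercial Authorization, Large Premises Registration, Liquor Certificate, Liquor Permit, Small Employer Certificate

§15.1 employees 55 ≤ 59; floor area 8,000 square feet > 6,200 square feet → Small Employer Certificate required.
§15.2 floor area 8,000 square feet ≤ 8,500 square feet → Large Premises License not required.
§15.3 employees 55 < 65; floor area 8,000 square feet ≥ 5,700 square feet → Commercial Authorization required.
§15.4 floor area 8,000 square feet ≥ 6,800 square feet; sells alcoholic beverages; employees 55 > 2 → Large Premises Certificate not required.
§15.5 floor area 8,000 square feet ≥ 7,600 square feet; does not sell secondhand or consigned goods → Large Premises Permit not required.
§15.6 does not offer overnight accommodation → General Business License not required.
§15.7 employees 55 ≥ 16 → Regulatory Permit not required.
§15.8 floor area 8,000 square feet > 1,100 square feet; employees 55 ≥ 38 → Large Premises Registration required.
§15.9 sells alcoholic beverages; floor area 8,000 square feet < 15,600 square feet; employees 55 > 42 → Liquor Permit required.
§15.10 sells alcoholic beverages → Liquor Certificate required.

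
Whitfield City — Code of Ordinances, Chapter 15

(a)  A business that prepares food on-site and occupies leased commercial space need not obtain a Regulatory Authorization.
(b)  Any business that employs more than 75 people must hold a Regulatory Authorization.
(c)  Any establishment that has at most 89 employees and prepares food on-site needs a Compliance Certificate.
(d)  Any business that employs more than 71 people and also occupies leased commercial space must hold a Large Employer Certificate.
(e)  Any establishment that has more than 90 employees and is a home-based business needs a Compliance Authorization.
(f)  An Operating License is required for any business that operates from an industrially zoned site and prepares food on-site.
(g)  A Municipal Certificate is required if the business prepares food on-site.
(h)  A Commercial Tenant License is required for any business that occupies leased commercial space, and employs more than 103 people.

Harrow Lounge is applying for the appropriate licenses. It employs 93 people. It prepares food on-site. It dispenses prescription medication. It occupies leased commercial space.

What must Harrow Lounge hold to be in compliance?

(a) prepares food on-site; occupies leased commercial space → exempt from Regulatory Authorization.
(b) employees 93 > 75 → Regulatory Authorization required.
(c) employees 93 > 89; prepares food on-site → Compliance Certificate not required.
(d) employees 93 > 71; occupies leased commercial space → Large Employer Certificate required.
(e) employees 93 > 90; occupies leased commercial space (not: is a home-based business) → Compliance Authorization not required.
(f) occupies leased commercial space (not: operates from an industrially zoned site); prepares food on-site → Operating License not required.
(g) prepares food on-site → Municipal Certificate required.
(h) occupies leased commercial space; employees 93 ≤ 103 → Commercial Tenant License not required.

Large Employer Certificate, Municipal Certificate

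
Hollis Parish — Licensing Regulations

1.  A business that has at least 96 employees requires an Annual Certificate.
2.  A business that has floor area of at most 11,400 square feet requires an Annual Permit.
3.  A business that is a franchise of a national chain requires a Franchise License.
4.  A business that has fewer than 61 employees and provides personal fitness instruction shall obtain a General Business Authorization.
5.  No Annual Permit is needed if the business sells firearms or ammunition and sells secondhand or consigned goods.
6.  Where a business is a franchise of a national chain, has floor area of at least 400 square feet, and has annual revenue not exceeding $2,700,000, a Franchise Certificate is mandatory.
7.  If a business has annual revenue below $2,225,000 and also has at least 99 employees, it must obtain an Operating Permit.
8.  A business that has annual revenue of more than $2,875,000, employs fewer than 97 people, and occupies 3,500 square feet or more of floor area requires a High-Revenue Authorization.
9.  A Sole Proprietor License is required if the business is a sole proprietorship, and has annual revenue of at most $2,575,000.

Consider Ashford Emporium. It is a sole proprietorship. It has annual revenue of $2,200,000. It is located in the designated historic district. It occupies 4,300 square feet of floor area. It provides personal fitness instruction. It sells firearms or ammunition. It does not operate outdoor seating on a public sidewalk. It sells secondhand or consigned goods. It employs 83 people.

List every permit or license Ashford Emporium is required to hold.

1. employees 83 < 96 → Annual Certificate not required.
2. floor area 4,300 square feet ≤ 11,400 square feet → Annual Permit required.
3. is a sole proprietorship (not: is a franchise of a national chain) → Franchise License not required.
4. employees 83 ≥ 61; provides personal fitness instruction → General Business Authorization not required.
5. sells firearms or ammunition; sells secondhand or consigned goods → exempt from Annual Permit.
6. is a sole proprietorship (not: is a franchise of a national chain); floor area 4,300 square feet ≥ 400 square feet; revenue $2,200,000 ≤ $2,700,000 → Franchise Certificate not required.
7. revenue $2,200,000 < $2,225,000; employees 83 < 99 → Operating Permit not required.
8. revenue $2,200,000 ≤ $2,875,000; employees 83 < 97; floor area 4,300 square feet ≥ 3,500 square feet → High-Revenue Authorization not required.
9. is a sole proprietorship; revenue $2,200,000 ≤ $2,575,000 → Sole Proprietor License required.

Sole Proprietor License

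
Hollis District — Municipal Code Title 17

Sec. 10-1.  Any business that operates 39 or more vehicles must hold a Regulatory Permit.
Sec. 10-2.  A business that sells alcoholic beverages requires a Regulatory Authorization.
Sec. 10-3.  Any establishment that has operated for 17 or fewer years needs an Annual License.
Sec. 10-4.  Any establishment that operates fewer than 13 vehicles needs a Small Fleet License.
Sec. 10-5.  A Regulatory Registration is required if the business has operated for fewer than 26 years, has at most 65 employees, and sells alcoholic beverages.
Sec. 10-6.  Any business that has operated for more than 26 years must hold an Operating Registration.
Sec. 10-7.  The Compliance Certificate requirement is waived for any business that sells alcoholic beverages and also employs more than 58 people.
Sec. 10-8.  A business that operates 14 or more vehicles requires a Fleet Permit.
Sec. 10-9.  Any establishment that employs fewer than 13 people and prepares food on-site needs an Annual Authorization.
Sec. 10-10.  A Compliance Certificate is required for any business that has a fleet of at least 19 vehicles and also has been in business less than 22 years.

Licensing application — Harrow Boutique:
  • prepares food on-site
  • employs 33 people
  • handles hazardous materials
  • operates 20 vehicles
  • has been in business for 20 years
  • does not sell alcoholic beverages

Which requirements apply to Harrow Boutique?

Compliance Certificate, Fleet Permit

Sec. 10-1. vehicles 20 < 39 → Regulatory Permit not required.
Sec. 10-2. does not sell alcoholic beverages → Regulatory Authorization not required.
Sec. 10-3. years in business 20 > 17 → Annual License not required.
Sec. 10-4. vehicles 20 ≥ 13 → Small Fleet License not required.
Sec. 10-5. years in business 20 < 26; employees 33 ≤ 65; does not sell alcoholic beverages → Regulatory Registration not required.
Sec. 10-6. years in business 20 ≤ 26 → Operating Registration not required.
Sec. 10-7. does not sell alcoholic beverages; employees 33 ≤ 58 → Compliance Certificate exemption does not apply.
Sec. 10-8. vehicles 20 ≥ 14 → Fleet Permit required.
Sec. 10-9. employees 33 ≥ 13; prepares food on-site → Annual Authorization not required.
Sec. 10-10. vehicles 20 ≥ 19; years in business 20 < 22 → Compliance Certificate required.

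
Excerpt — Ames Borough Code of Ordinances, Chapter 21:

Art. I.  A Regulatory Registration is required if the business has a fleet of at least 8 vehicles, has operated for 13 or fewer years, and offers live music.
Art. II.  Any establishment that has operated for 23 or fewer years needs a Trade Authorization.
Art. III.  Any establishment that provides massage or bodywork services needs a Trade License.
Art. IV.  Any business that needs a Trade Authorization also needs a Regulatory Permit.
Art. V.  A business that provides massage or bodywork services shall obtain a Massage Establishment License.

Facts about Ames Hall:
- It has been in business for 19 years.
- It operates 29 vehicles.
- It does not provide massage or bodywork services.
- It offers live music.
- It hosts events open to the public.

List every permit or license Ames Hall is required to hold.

Regulatory Permit, Trade Authorization

Art. I. vehicles 29 ≥ 8; years in business 19 > 13; offers live music → Regulatory Registration not required.
Art. II. years in business 19 ≤ 23 → Trade Authorization required.
Art. III. does not provide massage or bodywork services → Trade License not required.
Art. IV. Trade Authorization is required → Regulatory Permit also required.
Art. V. does not provide massage or bodywork services → Massage Establishment License not required.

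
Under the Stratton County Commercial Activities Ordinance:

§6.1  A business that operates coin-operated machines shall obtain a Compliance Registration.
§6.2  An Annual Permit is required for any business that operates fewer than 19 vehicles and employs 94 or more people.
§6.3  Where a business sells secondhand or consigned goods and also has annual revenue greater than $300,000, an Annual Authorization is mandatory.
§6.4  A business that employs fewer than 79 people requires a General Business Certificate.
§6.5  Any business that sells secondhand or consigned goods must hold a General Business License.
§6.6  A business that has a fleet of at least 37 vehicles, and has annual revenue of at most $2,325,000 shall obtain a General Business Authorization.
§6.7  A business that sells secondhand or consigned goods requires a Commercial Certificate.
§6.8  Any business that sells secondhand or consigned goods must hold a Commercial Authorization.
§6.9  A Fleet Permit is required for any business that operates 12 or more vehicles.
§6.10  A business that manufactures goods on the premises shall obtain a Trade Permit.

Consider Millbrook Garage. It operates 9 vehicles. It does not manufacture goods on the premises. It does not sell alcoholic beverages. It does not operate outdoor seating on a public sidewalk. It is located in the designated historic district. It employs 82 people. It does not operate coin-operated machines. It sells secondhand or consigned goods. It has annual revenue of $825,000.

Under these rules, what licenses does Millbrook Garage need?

Annual Authorization, Commercial Authorization, Commercial Certificate, General Business License

§6.1 does not operate coin-operated machines → Compliance Registration not required.
§6.2 vehicles 9 < 19; employees 82 < 94 → Annual Permit not required.
§6.3 sells secondhand or consigned goods; revenue $825,000 > $300,000 → Annual Authorization required.
§6.4 employees 82 ≥ 79 → General Business Certificate not required.
§6.5 sells secondhand or consigned goods → General Business License required.
§6.6 vehicles 9 < 37; revenue $825,000 ≤ $2,325,000 → General Business Authorization not required.
§6.7 sells secondhand or consigned goods → Commercial Certificate required.
§6.8 sells secondhand or consigned goods → Commercial Authorization required.
§6.9 vehicles 9 < 12 → Fleet Permit not required.
§6.10 does not manufacture goods on the premises → Trade Permit not required.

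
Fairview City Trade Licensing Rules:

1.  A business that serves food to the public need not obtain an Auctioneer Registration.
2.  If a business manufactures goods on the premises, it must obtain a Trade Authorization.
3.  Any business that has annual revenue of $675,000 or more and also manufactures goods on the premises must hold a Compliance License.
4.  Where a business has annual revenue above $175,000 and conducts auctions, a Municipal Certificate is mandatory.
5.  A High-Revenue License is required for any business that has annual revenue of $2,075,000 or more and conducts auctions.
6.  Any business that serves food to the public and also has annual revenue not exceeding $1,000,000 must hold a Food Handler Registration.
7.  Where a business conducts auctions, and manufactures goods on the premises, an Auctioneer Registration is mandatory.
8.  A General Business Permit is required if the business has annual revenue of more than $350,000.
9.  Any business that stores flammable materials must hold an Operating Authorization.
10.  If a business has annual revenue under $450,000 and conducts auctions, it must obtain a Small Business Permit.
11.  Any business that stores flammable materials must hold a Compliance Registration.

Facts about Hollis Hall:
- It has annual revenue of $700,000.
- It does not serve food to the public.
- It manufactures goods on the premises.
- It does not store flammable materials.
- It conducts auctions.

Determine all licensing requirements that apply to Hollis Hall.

Auctioneer Registration, Compliance License, General Business Permit, Municipal Certificate, Trade Authorization

1. does not serve food to the public → Auctioneer Registration exemption does not apply.
2. manufactures goods on the premises → Trade Authorization required.
3. revenue $700,000 ≥ $675,000; manufactures goods on the premises → Compliance License required.
4. revenue $700,000 > $175,000; conducts auctions → Municipal Certificate required.
5. revenue $700,000 < $2,075,000; conducts auctions → High-Revenue License not required.
6. does not serve food to the public; revenue $700,000 ≤ $1,000,000 → Food Handler Registration not required.
7. conducts auctions; manufactures goods on the premises → Auctioneer Registration required.
8. revenue $700,000 > $350,000 → General Business Permit required.
9. does not store flammable materials → Operating Authorization not required.
10. revenue $700,000 ≥ $450,000; conducts auctions → Small Business Permit not required.
11. does not store flammable materials → Compliance Registration not required.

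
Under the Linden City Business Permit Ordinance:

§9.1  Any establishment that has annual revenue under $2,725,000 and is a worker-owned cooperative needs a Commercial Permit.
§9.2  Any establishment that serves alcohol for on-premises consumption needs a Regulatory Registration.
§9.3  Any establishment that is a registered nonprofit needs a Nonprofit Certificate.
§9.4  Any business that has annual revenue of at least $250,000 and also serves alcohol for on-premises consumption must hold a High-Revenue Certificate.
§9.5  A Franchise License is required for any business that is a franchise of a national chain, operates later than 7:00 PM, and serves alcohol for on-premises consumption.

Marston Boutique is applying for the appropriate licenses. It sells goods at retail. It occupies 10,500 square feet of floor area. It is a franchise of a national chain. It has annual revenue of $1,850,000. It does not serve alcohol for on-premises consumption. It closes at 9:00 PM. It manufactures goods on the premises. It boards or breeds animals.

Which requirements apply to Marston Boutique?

None

§9.1 revenue $1,850,000 < $2,725,000; is a franchise of a national chain (not: is a worker-owned cooperative) → Commercial Permit not required.
§9.2 does not serve alcohol for on-premises consumption → Regulatory Registration not required.
§9.3 is a franchise of a national chain (not: is a registered nonprofit) → Nonprofit Certificate not required.
§9.4 revenue $1,850,000 ≥ $250,000; does not serve alcohol for on-premises consumption → High-Revenue Certificate not required.
§9.5 is a franchise of a national chain; closes 9:00 PM, after 7:00 PM; does not serve alcohol for on-premises consumption → Franchise License not required.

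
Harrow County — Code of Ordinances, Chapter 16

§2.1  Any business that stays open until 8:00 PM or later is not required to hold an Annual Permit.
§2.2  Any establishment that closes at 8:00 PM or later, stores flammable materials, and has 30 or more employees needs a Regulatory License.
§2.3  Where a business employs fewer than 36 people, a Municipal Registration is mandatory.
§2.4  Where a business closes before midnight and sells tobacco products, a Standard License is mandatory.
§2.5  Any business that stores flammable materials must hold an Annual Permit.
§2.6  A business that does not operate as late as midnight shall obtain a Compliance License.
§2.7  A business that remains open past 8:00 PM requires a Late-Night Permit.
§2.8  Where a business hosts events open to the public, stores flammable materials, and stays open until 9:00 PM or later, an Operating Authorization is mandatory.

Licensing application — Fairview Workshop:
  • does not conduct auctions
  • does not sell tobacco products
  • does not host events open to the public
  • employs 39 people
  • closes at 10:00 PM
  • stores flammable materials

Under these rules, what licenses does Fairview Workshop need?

Compliance License, Late-Night Permit, Regulatory License

§2.1 closes 10:00 PM, after 8:00 PM → exempt from Annual Permit.
§2.2 closes 10:00 PM, after 8:00 PM; stores flammable materials; employees 39 ≥ 30 → Regulatory License required.
§2.3 employees 39 ≥ 36 → Municipal Registration not required.
§2.4 closes 10:00 PM, at/before midnight; does not sell tobacco products → Standard License not required.
§2.5 stores flammable materials → Annual Permit required.
§2.6 closes 10:00 PM, at/before midnight → Compliance License required.
§2.7 closes 10:00 PM, after 8:00 PM → Late-Night Permit required.
§2.8 does not host events open to the public; stores flammable materials; closes 10:00 PM, after 9:00 PM → Operating Authorization not required.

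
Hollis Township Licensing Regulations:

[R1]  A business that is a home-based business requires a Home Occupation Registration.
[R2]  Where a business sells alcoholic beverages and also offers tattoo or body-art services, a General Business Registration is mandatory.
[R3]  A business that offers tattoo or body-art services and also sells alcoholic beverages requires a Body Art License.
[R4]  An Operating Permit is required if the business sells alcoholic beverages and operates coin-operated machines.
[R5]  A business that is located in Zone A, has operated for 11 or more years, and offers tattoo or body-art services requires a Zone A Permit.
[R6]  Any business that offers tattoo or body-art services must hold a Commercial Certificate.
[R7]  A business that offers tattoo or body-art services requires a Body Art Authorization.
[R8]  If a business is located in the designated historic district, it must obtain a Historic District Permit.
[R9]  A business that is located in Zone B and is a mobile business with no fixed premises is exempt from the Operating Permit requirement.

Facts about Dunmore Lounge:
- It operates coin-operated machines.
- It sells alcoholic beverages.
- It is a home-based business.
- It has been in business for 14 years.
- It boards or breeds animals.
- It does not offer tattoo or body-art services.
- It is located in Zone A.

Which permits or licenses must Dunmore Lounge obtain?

Home Occupation Registration, Operating Permit

[R1] is a home-based business → Home Occupation Registration required.
[R2] sells alcoholic beverages; does not offer tattoo or body-art services → General Business Registration not required.
[R3] does not offer tattoo or body-art services; sells alcoholic beverages → Body Art License not required.
[R4] sells alcoholic beverages; operates coin-operated machines → Operating Permit required.
[R5] is located in Zone A; years in business 14 ≥ 11; does not offer tattoo or body-art services → Zone A Permit not required.
[R6] does not offer tattoo or body-art services → Commercial Certificate not required.
[R7] does not offer tattoo or body-art services → Body Art Authorization not required.
[R8] is located in Zone A (not: is located in the designated historic district) → Historic District Permit not required.
[R9] is located in Zone A (not: is located in Zone B); is a home-based business (not: is a mobile business with no fixed premises) → Operating Permit exemption does not apply.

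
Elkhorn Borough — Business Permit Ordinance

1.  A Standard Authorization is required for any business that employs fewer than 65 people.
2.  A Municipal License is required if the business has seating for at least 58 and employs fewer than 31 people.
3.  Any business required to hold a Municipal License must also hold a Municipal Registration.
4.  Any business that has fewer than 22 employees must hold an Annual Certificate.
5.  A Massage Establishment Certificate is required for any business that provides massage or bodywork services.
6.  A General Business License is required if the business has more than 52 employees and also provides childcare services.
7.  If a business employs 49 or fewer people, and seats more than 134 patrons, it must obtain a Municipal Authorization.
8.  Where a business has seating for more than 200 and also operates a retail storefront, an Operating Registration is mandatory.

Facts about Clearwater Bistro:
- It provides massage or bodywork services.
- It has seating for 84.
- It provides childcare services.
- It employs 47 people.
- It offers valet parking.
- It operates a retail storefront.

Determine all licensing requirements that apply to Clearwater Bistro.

1. employees 47 < 65 → Standard Authorization required.
2. seating 84 ≥ 58; employees 47 ≥ 31 → Municipal License not required.
3. Municipal License is not required → no effect.
4. employees 47 ≥ 22 → Annual Certificate not required.
5. provides massage or bodywork services → Massage Establishment Certificate required.
6. employees 47 ≤ 52; provides childcare services → General Business License not required.
7. employees 47 ≤ 49; seating 84 ≤ 134 → Municipal Authorization not required.
8. seating 84 ≤ 200; operates a retail storefront → Operating Registration not required.

Massage Establishment Certificate, Standard Authorization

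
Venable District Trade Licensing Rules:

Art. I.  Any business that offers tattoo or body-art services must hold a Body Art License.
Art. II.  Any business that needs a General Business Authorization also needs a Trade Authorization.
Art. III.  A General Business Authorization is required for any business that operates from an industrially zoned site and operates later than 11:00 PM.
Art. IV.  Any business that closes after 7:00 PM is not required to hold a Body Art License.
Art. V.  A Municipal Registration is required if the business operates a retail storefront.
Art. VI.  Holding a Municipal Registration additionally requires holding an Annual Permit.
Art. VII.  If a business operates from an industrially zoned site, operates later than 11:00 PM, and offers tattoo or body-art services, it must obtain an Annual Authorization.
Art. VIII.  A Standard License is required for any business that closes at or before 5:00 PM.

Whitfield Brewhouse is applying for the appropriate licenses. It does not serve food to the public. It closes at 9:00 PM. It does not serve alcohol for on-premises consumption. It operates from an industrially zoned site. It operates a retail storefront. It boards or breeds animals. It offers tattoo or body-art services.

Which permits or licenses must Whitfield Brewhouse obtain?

Annual Permit, Municipal Registration

Art. I. offers tattoo or body-art services → Body Art License required.
Art. II. General Business Authorization is not required → no effect.
Art. III. operates from an industrially zoned site; closes 9:00 PM, at/before 11:00 PM → General Business Authorization not required.
Art. IV. closes 9:00 PM, after 7:00 PM → exempt from Body Art License.
Art. V. operates a retail storefront → Municipal Registration required.
Art. VI. Municipal Registration is required → Annual Permit also required.
Art. VII. operates from an industrially zoned site; closes 9:00 PM, at/before 11:00 PM; offers tattoo or body-art services → Annual Authorization not required.
Art. VIII. closes 9:00 PM, after 5:00 PM → Standard License not required.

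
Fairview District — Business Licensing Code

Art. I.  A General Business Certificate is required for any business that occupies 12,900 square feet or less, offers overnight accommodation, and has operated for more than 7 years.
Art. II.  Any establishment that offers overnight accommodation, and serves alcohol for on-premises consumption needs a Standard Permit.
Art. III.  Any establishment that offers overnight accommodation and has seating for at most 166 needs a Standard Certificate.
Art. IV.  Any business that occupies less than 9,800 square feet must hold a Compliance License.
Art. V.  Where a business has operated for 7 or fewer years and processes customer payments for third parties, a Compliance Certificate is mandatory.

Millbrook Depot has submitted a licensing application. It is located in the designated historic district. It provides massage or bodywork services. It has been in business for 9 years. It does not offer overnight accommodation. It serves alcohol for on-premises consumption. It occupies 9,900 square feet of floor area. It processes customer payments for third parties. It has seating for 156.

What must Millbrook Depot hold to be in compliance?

Art. I. floor area 9,900 square feet ≤ 12,900 square feet; does not offer overnight accommodation; years in business 9 > 7 → General Business Certificate not required.
Art. II. does not offer overnight accommodation; serves alcohol for on-premises consumption → Standard Permit not required.
Art. III. does not offer overnight accommodation; seating 156 ≤ 166 → Standard Certificate not required.
Art. IV. floor area 9,900 square feet ≥ 9,800 square feet → Compliance License not required.
Art. V. years in business 9 > 7; processes customer payments for third parties → Compliance Certificate not required.

None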